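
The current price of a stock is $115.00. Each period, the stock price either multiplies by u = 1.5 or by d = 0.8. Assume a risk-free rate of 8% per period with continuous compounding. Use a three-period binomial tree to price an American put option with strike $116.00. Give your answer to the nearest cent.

$14.07

Risk-neutral probability p = (e^0.08 − 0.8)/(1.5 − 0.8) = 0.2833/0.7000 = 0.4047
Terminal stock prices: S_uuu = 388.1, S_uud = 207, S_udd = 110.4, S_ddd = 58.88
Terminal payoffs (K − S): max(-272.1, 0) = 0, max(-91, 0) = 0, max(5.6, 0) = 5.6, max(57.12, 0) = 57.12
Node uu (S = 258.8): continuation = e^(−0.08)·[0.4047·0.0000 + 0.5953·0.0000] = 0.0000; exercise value = 0.0000 ≤ continuation, so V_uu = 0.0000
Node ud (S = 138): continuation = e^(−0.08)·[0.4047·0.0000 + 0.5953·5.6000] = 3.0774; exercise value = 0.0000 ≤ continuation, so V_ud = 3.0774
Node dd (S = 73.6): continuation = e^(−0.08)·[0.4047·5.6000 + 0.5953·57.1200] = 33.4815; exercise value = 42.4000 > continuation, so V_dd = 42.4000 (exercise)
Node u (S = 172.5): continuation = e^(−0.08)·[0.4047·0.0000 + 0.5953·3.0774] = 1.6911; exercise value = 0.0000 ≤ continuation, so V_u = 1.6911
Node d (S = 92): continuation = e^(−0.08)·[0.4047·3.0774 + 0.5953·42.4000] = 24.4499; exercise value = 24.0000 ≤ continuation, so V_d = 24.4499
Node 0 (S = 115): continuation = e^(−0.08)·[0.4047·1.6911 + 0.5953·24.4499] = 14.0679; exercise value = 1.0000 ≤ continuation, so V_0 = 14.0679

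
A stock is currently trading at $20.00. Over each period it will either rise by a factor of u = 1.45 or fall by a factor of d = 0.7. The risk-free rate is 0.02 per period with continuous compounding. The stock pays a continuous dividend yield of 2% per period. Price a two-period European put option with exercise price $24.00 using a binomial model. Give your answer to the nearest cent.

$6.62

Per-period risk-free factor R = e^0.02 = 1.0202; dividend-adjusted growth = e^(0.02−0.02) = 1.0000.
Risk-neutral probability p = (1.0000 − 0.7)/(1.45 − 0.7) = 0.3000/0.7500 = 0.4000
Terminal stock prices: S_uu = 42.05, S_ud = 20.3, S_dd = 9.8
Terminal payoffs (K − S): max(-18.05, 0) = 0, max(3.7, 0) = 3.7, max(14.2, 0) = 14.2
Node u (S = 29): V_u = e^(−0.02)·[0.4000·0.0000 + 0.6000·3.7000] = 2.1760
Node d (S = 14): V_d = e^(−0.02)·[0.4000·3.7000 + 0.6000·14.2000] = 9.8020
Node 0 (S = 20): V_0 = e^(−0.02)·[0.4000·2.1760 + 0.6000·9.8020] = 6.6179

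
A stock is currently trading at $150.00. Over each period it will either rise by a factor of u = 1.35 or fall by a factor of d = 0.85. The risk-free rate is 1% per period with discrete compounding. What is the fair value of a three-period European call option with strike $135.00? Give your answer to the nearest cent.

Risk-neutral probability p = (1 + 0.01 − 0.85)/(1.35 − 0.85) = 0.1600/0.5000 = 0.3200
Terminal stock prices: S_uuu = 369.1, S_uud = 232.4, S_udd = 146.3, S_ddd = 92.12
Terminal payoffs (S − K): max(234.1, 0) = 234.1, max(97.37, 0) = 97.37, max(11.31, 0) = 11.31, max(-42.88, 0) = 0
Node uu (S = 273.4): V_uu = 1/1.01·[0.3200·234.0563 + 0.6800·97.3688] = 139.7116
Node ud (S = 172.1): V_ud = 1/1.01·[0.3200·97.3688 + 0.6800·11.3062] = 38.4616
Node dd (S = 108.4): V_dd = 1/1.01·[0.3200·11.3062 + 0.6800·0.0000] = 3.5822
Node u (S = 202.5): V_u = 1/1.01·[0.3200·139.7116 + 0.6800·38.4616] = 70.1600
Node d (S = 127.5): V_d = 1/1.01·[0.3200·38.4616 + 0.6800·3.5822] = 14.5976
Node 0 (S = 150): V_0 = 1/1.01·[0.3200·70.1600 + 0.6800·14.5976] = 32.0570

$32.06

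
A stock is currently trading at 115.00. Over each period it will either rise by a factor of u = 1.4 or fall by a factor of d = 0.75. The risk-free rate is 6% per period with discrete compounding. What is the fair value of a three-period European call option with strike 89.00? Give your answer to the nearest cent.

45.14

Risk-neutral probability p = (1 + 0.06 − 0.75)/(1.4 − 0.75) = 0.3100/0.6500 = 0.4769
Terminal stock prices: S_uuu = 315.6, S_uud = 169, S_udd = 90.56, S_ddd = 48.52
Terminal payoffs (S − K): max(226.6, 0) = 226.6, max(80.05, 0) = 80.05, max(1.562, 0) = 1.562, max(-40.48, 0) = 0
Node uu (S = 225.4): V_uu = 1/1.06·[0.4769·226.5600 + 0.5231·80.0500] = 141.4377
Node ud (S = 120.8): V_ud = 1/1.06·[0.4769·80.0500 + 0.5231·1.5625] = 36.7877
Node dd (S = 64.69): V_dd = 1/1.06·[0.4769·1.5625 + 0.5231·0.0000] = 0.7030
Node u (S = 161): V_u = 1/1.06·[0.4769·141.4377 + 0.5231·36.7877] = 81.7903
Node d (S = 86.25): V_d = 1/1.06·[0.4769·36.7877 + 0.5231·0.7030] = 16.8987
Node 0 (S = 115): V_0 = 1/1.06·[0.4769·81.7903 + 0.5231·16.8987] = 45.1387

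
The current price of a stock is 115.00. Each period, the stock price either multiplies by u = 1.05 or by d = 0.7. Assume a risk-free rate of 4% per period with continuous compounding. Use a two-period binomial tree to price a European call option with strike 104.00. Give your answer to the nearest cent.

19.95

Risk-neutral probability p = (e^0.04 − 0.7)/(1.05 − 0.7) = 0.3408/0.3500 = 0.9737
Terminal stock prices: S_uu = 126.8, S_ud = 84.52, S_dd = 56.35
Terminal payoffs (S − K): max(22.79, 0) = 22.79, max(-19.48, 0) = 0, max(-47.65, 0) = 0
Node u (S = 120.8): V_u = e^(−0.04)·[0.9737·22.7875 + 0.0263·0.0000] = 21.3192
Node d (S = 80.5): V_d = e^(−0.04)·[0.9737·0.0000 + 0.0263·0.0000] = 0.0000
Node 0 (S = 115): V_0 = e^(−0.04)·[0.9737·21.3192 + 0.0263·0.0000] = 19.9454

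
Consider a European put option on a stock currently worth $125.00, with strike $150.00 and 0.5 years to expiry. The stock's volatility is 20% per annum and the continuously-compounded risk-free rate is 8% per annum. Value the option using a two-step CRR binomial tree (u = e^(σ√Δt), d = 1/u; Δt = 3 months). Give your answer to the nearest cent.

CRR parameters: u = e^(σ√Δt) = e^(0.2·√0.25) = 1.1052, d = 1/u = 0.9048
Per-period rate: rΔt = 0.08·0.25 = 0.02, so R = e^0.02 = 1.0202
Risk-neutral probability p = (e^0.02 − 0.9048)/(1.1052 − 0.9048) = 0.1154/0.2003 = 0.5759
Terminal stock prices: S_uu = 152.7, S_ud = 125, S_dd = 102.3
Terminal payoffs (K − S): max(-2.675, 0) = 0, max(25, 0) = 25, max(47.66, 0) = 47.66
Node u (S = 138.1): V_u = e^(−0.02)·[0.5759·0.0000 + 0.4241·25.0000] = 10.3936
Node d (S = 113.1): V_d = e^(−0.02)·[0.5759·25.0000 + 0.4241·47.6587] = 33.9251
Node 0 (S = 125): V_0 = e^(−0.02)·[0.5759·10.3936 + 0.4241·33.9251] = 19.9708

$19.97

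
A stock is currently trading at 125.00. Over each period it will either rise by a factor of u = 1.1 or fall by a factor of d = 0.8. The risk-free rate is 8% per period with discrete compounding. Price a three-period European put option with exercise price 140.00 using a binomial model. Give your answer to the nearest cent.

Risk-neutral probability p = (1 + 0.08 − 0.8)/(1.1 − 0.8) = 0.2800/0.3000 = 0.9333
Terminal stock prices: S_uuu = 166.4, S_uud = 121, S_udd = 88, S_ddd = 64
Terminal payoffs (K − S): max(-26.38, 0) = 0, max(19, 0) = 19, max(52, 0) = 52, max(76, 0) = 76
Node uu (S = 151.3): V_uu = 1/1.08·[0.9333·0.0000 + 0.0667·19.0000] = 1.1728
Node ud (S = 110): V_ud = 1/1.08·[0.9333·19.0000 + 0.0667·52.0000] = 19.6296
Node dd (S = 80): V_dd = 1/1.08·[0.9333·52.0000 + 0.0667·76.0000] = 49.6296
Node u (S = 137.5): V_u = 1/1.08·[0.9333·1.1728 + 0.0667·19.6296] = 2.2253
Node d (S = 100): V_d = 1/1.08·[0.9333·19.6296 + 0.0667·49.6296] = 20.0274
Node 0 (S = 125): V_0 = 1/1.08·[0.9333·2.2253 + 0.0667·20.0274] = 3.1593

3.16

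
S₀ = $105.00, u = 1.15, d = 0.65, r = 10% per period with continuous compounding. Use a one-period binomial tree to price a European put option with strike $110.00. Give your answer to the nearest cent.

Risk-neutral probability p = (e^0.1 − 0.65)/(1.15 − 0.65) = 0.4552/0.5000 = 0.9103
Terminal stock prices: S_u = 120.7, S_d = 68.25
Terminal payoffs (K − S): max(-10.75, 0) = 0, max(41.75, 0) = 41.75
Node 0 (S = 105): V_0 = e^(−0.1)·[0.9103·0.0000 + 0.0897·41.7500] = 3.3870

$3.39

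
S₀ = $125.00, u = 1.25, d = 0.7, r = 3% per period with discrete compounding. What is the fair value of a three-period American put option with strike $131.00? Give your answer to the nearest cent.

$21.79

Risk-neutral probability p = (1 + 0.03 − 0.7)/(1.25 − 0.7) = 0.3300/0.5500 = 0.6000
Terminal stock prices: S_uuu = 244.1, S_uud = 136.7, S_udd = 76.56, S_ddd = 42.87
Terminal payoffs (K − S): max(-113.1, 0) = 0, max(-5.719, 0) = 0, max(54.44, 0) = 54.44, max(88.12, 0) = 88.12
Node uu (S = 195.3): continuation = 1/1.03·[0.6000·0.0000 + 0.4000·0.0000] = 0.0000; exercise value = 0.0000 ≤ continuation, so V_uu = 0.0000
Node ud (S = 109.4): continuation = 1/1.03·[0.6000·0.0000 + 0.4000·54.4375] = 21.1408; exercise value = 21.6250 > continuation, so V_ud = 21.6250 (exercise)
Node dd (S = 61.25): continuation = 1/1.03·[0.6000·54.4375 + 0.4000·88.1250] = 65.9345; exercise value = 69.7500 > continuation, so V_dd = 69.7500 (exercise)
Node u (S = 156.2): continuation = 1/1.03·[0.6000·0.0000 + 0.4000·21.6250] = 8.3981; exercise value = 0.0000 ≤ continuation, so V_u = 8.3981
Node d (S = 87.5): continuation = 1/1.03·[0.6000·21.6250 + 0.4000·69.7500] = 39.6845; exercise value = 43.5000 > continuation, so V_d = 43.5000 (exercise)
Node 0 (S = 125): continuation = 1/1.03·[0.6000·8.3981 + 0.4000·43.5000] = 21.7853; exercise value = 6.0000 ≤ continuation, so V_0 = 21.7853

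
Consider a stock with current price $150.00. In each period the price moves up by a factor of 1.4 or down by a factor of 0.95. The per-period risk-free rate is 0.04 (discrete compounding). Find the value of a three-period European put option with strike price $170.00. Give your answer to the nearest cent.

$18.84

Risk-neutral probability p = (1 + 0.04 − 0.95)/(1.4 − 0.95) = 0.0900/0.4500 = 0.2000
Terminal stock prices: S_uuu = 411.6, S_uud = 279.3, S_udd = 189.5, S_ddd = 128.6
Terminal payoffs (K − S): max(-241.6, 0) = 0, max(-109.3, 0) = 0, max(-19.53, 0) = 0, max(41.39, 0) = 41.39
Node uu (S = 294): V_uu = 1/1.04·[0.2000·0.0000 + 0.8000·0.0000] = 0.0000
Node ud (S = 199.5): V_ud = 1/1.04·[0.2000·0.0000 + 0.8000·0.0000] = 0.0000
Node dd (S = 135.4): V_dd = 1/1.04·[0.2000·0.0000 + 0.8000·41.3938] = 31.8413
Node u (S = 210): V_u = 1/1.04·[0.2000·0.0000 + 0.8000·0.0000] = 0.0000
Node d (S = 142.5): V_d = 1/1.04·[0.2000·0.0000 + 0.8000·31.8413] = 24.4933
Node 0 (S = 150): V_0 = 1/1.04·[0.2000·0.0000 + 0.8000·24.4933] = 18.8410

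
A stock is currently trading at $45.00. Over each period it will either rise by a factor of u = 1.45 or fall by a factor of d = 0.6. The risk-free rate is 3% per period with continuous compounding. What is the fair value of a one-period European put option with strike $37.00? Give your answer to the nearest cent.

$4.79

Risk-neutral probability p = (e^0.03 − 0.6)/(1.45 − 0.6) = 0.4305/0.8500 = 0.5064
Terminal stock prices: S_u = 65.25, S_d = 27
Terminal payoffs (K − S): max(-28.25, 0) = 0, max(10, 0) = 10
Node 0 (S = 45): V_0 = e^(−0.03)·[0.5064·0.0000 + 0.4936·10.0000] = 4.7900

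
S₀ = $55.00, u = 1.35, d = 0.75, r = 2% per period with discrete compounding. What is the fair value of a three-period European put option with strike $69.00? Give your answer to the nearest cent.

$17.66

Risk-neutral probability p = (1 + 0.02 − 0.75)/(1.35 − 0.75) = 0.2700/0.6000 = 0.4500
Terminal stock prices: S_uuu = 135.3, S_uud = 75.18, S_udd = 41.77, S_ddd = 23.2
Terminal payoffs (K − S): max(-66.32, 0) = 0, max(-6.178, 0) = 0, max(27.23, 0) = 27.23, max(45.8, 0) = 45.8
Node uu (S = 100.2): V_uu = 1/1.02·[0.4500·0.0000 + 0.5500·0.0000] = 0.0000
Node ud (S = 55.69): V_ud = 1/1.02·[0.4500·0.0000 + 0.5500·27.2344] = 14.6852
Node dd (S = 30.94): V_dd = 1/1.02·[0.4500·27.2344 + 0.5500·45.7969] = 36.7096
Node u (S = 74.25): V_u = 1/1.02·[0.4500·0.0000 + 0.5500·14.6852] = 7.9185
Node d (S = 41.25): V_d = 1/1.02·[0.4500·14.6852 + 0.5500·36.7096] = 26.2731
Node 0 (S = 55): V_0 = 1/1.02·[0.4500·7.9185 + 0.5500·26.2731] = 17.6603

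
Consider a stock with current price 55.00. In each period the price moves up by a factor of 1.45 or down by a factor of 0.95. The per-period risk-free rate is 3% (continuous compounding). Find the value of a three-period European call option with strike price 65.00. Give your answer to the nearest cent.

Risk-neutral probability p = (e^0.03 − 0.95)/(1.45 − 0.95) = 0.0805/0.5000 = 0.1609
Terminal stock prices: S_uuu = 167.7, S_uud = 109.9, S_udd = 71.97, S_ddd = 47.16
Terminal payoffs (S − K): max(102.7, 0) = 102.7, max(44.86, 0) = 44.86, max(6.974, 0) = 6.974, max(-17.84, 0) = 0
Node uu (S = 115.6): V_uu = e^(−0.03)·[0.1609·102.6744 + 0.8391·44.8556] = 52.5585
Node ud (S = 75.76): V_ud = e^(−0.03)·[0.1609·44.8556 + 0.8391·6.9744] = 12.6835
Node dd (S = 49.64): V_dd = e^(−0.03)·[0.1609·6.9744 + 0.8391·0.0000] = 1.0891
Node u (S = 79.75): V_u = e^(−0.03)·[0.1609·52.5585 + 0.8391·12.6835] = 18.5353
Node d (S = 52.25): V_d = e^(−0.03)·[0.1609·12.6835 + 0.8391·1.0891] = 2.8674
Node 0 (S = 55): V_0 = e^(−0.03)·[0.1609·18.5353 + 0.8391·2.8674] = 5.2293

5.23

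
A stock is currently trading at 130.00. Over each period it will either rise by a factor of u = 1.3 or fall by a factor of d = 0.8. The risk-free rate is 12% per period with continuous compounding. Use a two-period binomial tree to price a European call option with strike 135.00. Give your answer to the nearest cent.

28.66

Risk-neutral probability p = (e^0.12 − 0.8)/(1.3 − 0.8) = 0.3275/0.5000 = 0.6550
Terminal stock prices: S_uu = 219.7, S_ud = 135.2, S_dd = 83.2
Terminal payoffs (S − K): max(84.7, 0) = 84.7, max(0.2, 0) = 0.2, max(-51.8, 0) = 0
Node u (S = 169): V_u = e^(−0.12)·[0.6550·84.7000 + 0.3450·0.2000] = 49.2657
Node d (S = 104): V_d = e^(−0.12)·[0.6550·0.2000 + 0.3450·0.0000] = 0.1162
Node 0 (S = 130): V_0 = e^(−0.12)·[0.6550·49.2657 + 0.3450·0.1162] = 28.6554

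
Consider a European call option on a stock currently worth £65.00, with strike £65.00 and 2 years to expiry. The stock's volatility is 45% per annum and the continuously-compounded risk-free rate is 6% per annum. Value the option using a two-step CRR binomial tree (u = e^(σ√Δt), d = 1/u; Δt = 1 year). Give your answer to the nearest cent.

£17.48

CRR parameters: u = e^(σ√Δt) = e^(0.45·√1) = 1.5683, d = 1/u = 0.6376
Per-period rate: rΔt = 0.06·1 = 0.06, so R = e^0.06 = 1.0618
Risk-neutral probability p = (e^0.06 − 0.6376)/(1.5683 − 0.6376) = 0.4242/0.9307 = 0.4558
Terminal stock prices: S_uu = 159.9, S_ud = 65, S_dd = 26.43
Terminal payoffs (S − K): max(94.87, 0) = 94.87, max(0, 0) = 0, max(-38.57, 0) = 0
Node u (S = 101.9): V_u = e^(−0.06)·[0.4558·94.8742 + 0.5442·0.0000] = 40.7256
Node d (S = 41.45): V_d = e^(−0.06)·[0.4558·0.0000 + 0.5442·0.0000] = 0.0000
Node 0 (S = 65): V_0 = e^(−0.06)·[0.4558·40.7256 + 0.5442·0.0000] = 17.4818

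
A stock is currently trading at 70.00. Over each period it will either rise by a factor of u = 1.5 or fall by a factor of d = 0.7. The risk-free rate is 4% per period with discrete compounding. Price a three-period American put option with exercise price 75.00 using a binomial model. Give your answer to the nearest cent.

Risk-neutral probability p = (1 + 0.04 − 0.7)/(1.5 − 0.7) = 0.3400/0.8000 = 0.4250
Terminal stock prices: S_uuu = 236.2, S_uud = 110.2, S_udd = 51.45, S_ddd = 24.01
Terminal payoffs (K − S): max(-161.2, 0) = 0, max(-35.25, 0) = 0, max(23.55, 0) = 23.55, max(50.99, 0) = 50.99
Node uu (S = 157.5): continuation = 1/1.04·[0.4250·0.0000 + 0.5750·0.0000] = 0.0000; exercise value = 0.0000 ≤ continuation, so V_uu = 0.0000
Node ud (S = 73.5): continuation = 1/1.04·[0.4250·0.0000 + 0.5750·23.5500] = 13.0204; exercise value = 1.5000 ≤ continuation, so V_ud = 13.0204
Node dd (S = 34.3): continuation = 1/1.04·[0.4250·23.5500 + 0.5750·50.9900] = 37.8154; exercise value = 40.7000 > continuation, so V_dd = 40.7000 (exercise)
Node u (S = 105): continuation = 1/1.04·[0.4250·0.0000 + 0.5750·13.0204] = 7.1988; exercise value = 0.0000 ≤ continuation, so V_u = 7.1988
Node d (S = 49): continuation = 1/1.04·[0.4250·13.0204 + 0.5750·40.7000] = 27.8233; exercise value = 26.0000 ≤ continuation, so V_d = 27.8233
Node 0 (S = 70): continuation = 1/1.04·[0.4250·7.1988 + 0.5750·27.8233] = 18.3249; exercise value = 5.0000 ≤ continuation, so V_0 = 18.3249

18.32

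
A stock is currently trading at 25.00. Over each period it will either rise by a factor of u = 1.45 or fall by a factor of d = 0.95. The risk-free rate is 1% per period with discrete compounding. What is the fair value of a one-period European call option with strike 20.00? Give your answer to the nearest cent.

5.20

Risk-neutral probability p = (1 + 0.01 − 0.95)/(1.45 − 0.95) = 0.0600/0.5000 = 0.1200
Terminal stock prices: S_u = 36.25, S_d = 23.75
Terminal payoffs (S − K): max(16.25, 0) = 16.25, max(3.75, 0) = 3.75
Node 0 (S = 25): V_0 = 1/1.01·[0.1200·16.2500 + 0.8800·3.7500] = 5.1980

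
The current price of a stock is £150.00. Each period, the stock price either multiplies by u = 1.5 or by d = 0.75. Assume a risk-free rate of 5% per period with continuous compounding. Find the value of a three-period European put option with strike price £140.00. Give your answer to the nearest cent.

Risk-neutral probability p = (e^0.05 − 0.75)/(1.5 − 0.75) = 0.3013/0.7500 = 0.4017
Terminal stock prices: S_uuu = 506.2, S_uud = 253.1, S_udd = 126.6, S_ddd = 63.28
Terminal payoffs (K − S): max(-366.2, 0) = 0, max(-113.1, 0) = 0, max(13.44, 0) = 13.44, max(76.72, 0) = 76.72
Node uu (S = 337.5): V_uu = e^(−0.05)·[0.4017·0.0000 + 0.5983·0.0000] = 0.0000
Node ud (S = 168.8): V_ud = e^(−0.05)·[0.4017·0.0000 + 0.5983·13.4375] = 7.6476
Node dd (S = 84.38): V_dd = e^(−0.05)·[0.4017·13.4375 + 0.5983·76.7188] = 48.7971
Node u (S = 225): V_u = e^(−0.05)·[0.4017·0.0000 + 0.5983·7.6476] = 4.3525
Node d (S = 112.5): V_d = e^(−0.05)·[0.4017·7.6476 + 0.5983·48.7971] = 30.6939
Node 0 (S = 150): V_0 = e^(−0.05)·[0.4017·4.3525 + 0.5983·30.6939] = 19.1318

£19.13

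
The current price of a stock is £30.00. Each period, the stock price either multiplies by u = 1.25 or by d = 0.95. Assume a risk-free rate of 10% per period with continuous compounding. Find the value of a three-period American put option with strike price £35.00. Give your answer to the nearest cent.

Risk-neutral probability p = (e^0.1 − 0.95)/(1.25 − 0.95) = 0.1552/0.3000 = 0.5172
Terminal stock prices: S_uuu = 58.59, S_uud = 44.53, S_udd = 33.84, S_ddd = 25.72
Terminal payoffs (K − S): max(-23.59, 0) = 0, max(-9.531, 0) = 0, max(1.156, 0) = 1.156, max(9.279, 0) = 9.279
Node uu (S = 46.88): continuation = e^(−0.1)·[0.5172·0.0000 + 0.4828·0.0000] = 0.0000; exercise value = 0.0000 ≤ continuation, so V_uu = 0.0000
Node ud (S = 35.62): continuation = e^(−0.1)·[0.5172·0.0000 + 0.4828·1.1562] = 0.5051; exercise value = 0.0000 ≤ continuation, so V_ud = 0.5051
Node dd (S = 27.07): continuation = e^(−0.1)·[0.5172·1.1562 + 0.4828·9.2788] = 4.5943; exercise value = 7.9250 > continuation, so V_dd = 7.9250 (exercise)
Node u (S = 37.5): continuation = e^(−0.1)·[0.5172·0.0000 + 0.4828·0.5051] = 0.2206; exercise value = 0.0000 ≤ continuation, so V_u = 0.2206
Node d (S = 28.5): continuation = e^(−0.1)·[0.5172·0.5051 + 0.4828·7.9250] = 3.6982; exercise value = 6.5000 > continuation, so V_d = 6.5000 (exercise)
Node 0 (S = 30): continuation = e^(−0.1)·[0.5172·0.2206 + 0.4828·6.5000] = 2.9426; exercise value = 5.0000 > continuation, so V_0 = 5.0000 (exercise)

£5.00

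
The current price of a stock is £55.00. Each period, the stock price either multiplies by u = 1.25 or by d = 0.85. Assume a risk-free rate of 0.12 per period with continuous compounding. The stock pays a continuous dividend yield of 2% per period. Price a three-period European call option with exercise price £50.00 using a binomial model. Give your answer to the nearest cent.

Per-period risk-free factor R = e^0.12 = 1.1275; dividend-adjusted growth = e^(0.12−0.02) = 1.1052.
Risk-neutral probability p = (1.1052 − 0.85)/(1.25 − 0.85) = 0.2552/0.4000 = 0.6379
Terminal stock prices: S_uuu = 107.4, S_uud = 73.05, S_udd = 49.67, S_ddd = 33.78
Terminal payoffs (S − K): max(57.42, 0) = 57.42, max(23.05, 0) = 23.05, max(-0.3281, 0) = 0, max(-16.22, 0) = 0
Node uu (S = 85.94): V_uu = e^(−0.12)·[0.6379·57.4219 + 0.3621·23.0469] = 39.8898
Node ud (S = 58.44): V_ud = e^(−0.12)·[0.6379·23.0469 + 0.3621·0.0000] = 13.0397
Node dd (S = 39.74): V_dd = e^(−0.12)·[0.6379·0.0000 + 0.3621·0.0000] = 0.0000
Node u (S = 68.75): V_u = e^(−0.12)·[0.6379·39.8898 + 0.3621·13.0397] = 26.7567
Node d (S = 46.75): V_d = e^(−0.12)·[0.6379·13.0397 + 0.3621·0.0000] = 7.3777
Node 0 (S = 55): V_0 = e^(−0.12)·[0.6379·26.7567 + 0.3621·7.3777] = 17.5079

£17.51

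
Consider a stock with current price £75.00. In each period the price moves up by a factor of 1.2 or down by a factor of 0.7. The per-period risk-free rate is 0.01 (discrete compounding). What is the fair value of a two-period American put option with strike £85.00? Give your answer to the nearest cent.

£17.31

Risk-neutral probability p = (1 + 0.01 − 0.7)/(1.2 − 0.7) = 0.3100/0.5000 = 0.6200
Terminal stock prices: S_uu = 108, S_ud = 63, S_dd = 36.75
Terminal payoffs (K − S): max(-23, 0) = 0, max(22, 0) = 22, max(48.25, 0) = 48.25
Node u (S = 90): continuation = 1/1.01·[0.6200·0.0000 + 0.3800·22.0000] = 8.2772; exercise value = 0.0000 ≤ continuation, so V_u = 8.2772
Node d (S = 52.5): continuation = 1/1.01·[0.6200·22.0000 + 0.3800·48.2500] = 31.6584; exercise value = 32.5000 > continuation, so V_d = 32.5000 (exercise)
Node 0 (S = 75): continuation = 1/1.01·[0.6200·8.2772 + 0.3800·32.5000] = 17.3088; exercise value = 10.0000 ≤ continuation, so V_0 = 17.3088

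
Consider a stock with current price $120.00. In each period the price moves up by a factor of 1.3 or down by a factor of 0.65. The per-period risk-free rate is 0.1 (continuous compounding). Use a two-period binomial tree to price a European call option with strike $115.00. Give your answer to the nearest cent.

Risk-neutral probability p = (e^0.1 − 0.65)/(1.3 − 0.65) = 0.4552/0.6500 = 0.7003
Terminal stock prices: S_uu = 202.8, S_ud = 101.4, S_dd = 50.7
Terminal payoffs (S − K): max(87.8, 0) = 87.8, max(-13.6, 0) = 0, max(-64.3, 0) = 0
Node u (S = 156): V_u = e^(−0.1)·[0.7003·87.8000 + 0.2997·0.0000] = 55.6322
Node d (S = 78): V_d = e^(−0.1)·[0.7003·0.0000 + 0.2997·0.0000] = 0.0000
Node 0 (S = 120): V_0 = e^(−0.1)·[0.7003·55.6322 + 0.2997·0.0000] = 35.2499

$35.25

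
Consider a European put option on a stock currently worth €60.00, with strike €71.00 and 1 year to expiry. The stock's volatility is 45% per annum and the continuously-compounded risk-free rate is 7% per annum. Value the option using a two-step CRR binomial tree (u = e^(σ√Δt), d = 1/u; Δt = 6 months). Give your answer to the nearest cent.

CRR parameters: u = e^(σ√Δt) = e^(0.45·√0.5) = 1.3746, d = 1/u = 0.7275
Per-period rate: rΔt = 0.07·0.5 = 0.035, so R = e^0.035 = 1.0356
Risk-neutral probability p = (e^0.035 − 0.7275)/(1.3746 − 0.7275) = 0.3082/0.6472 = 0.4762
Terminal stock prices: S_uu = 113.4, S_ud = 60, S_dd = 31.75
Terminal payoffs (K − S): max(-42.38, 0) = 0, max(11, 0) = 11, max(39.25, 0) = 39.25
Node u (S = 82.48): V_u = e^(−0.035)·[0.4762·0.0000 + 0.5238·11.0000] = 5.5641
Node d (S = 43.65): V_d = e^(−0.035)·[0.4762·11.0000 + 0.5238·39.2482] = 24.9105
Node 0 (S = 60): V_0 = e^(−0.035)·[0.4762·5.5641 + 0.5238·24.9105] = 15.1587

€15.16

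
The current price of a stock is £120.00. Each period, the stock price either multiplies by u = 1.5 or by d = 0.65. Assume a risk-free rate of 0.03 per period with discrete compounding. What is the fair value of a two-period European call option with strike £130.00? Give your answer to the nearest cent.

£26.37

Risk-neutral probability p = (1 + 0.03 − 0.65)/(1.5 − 0.65) = 0.3800/0.8500 = 0.4471
Terminal stock prices: S_uu = 270, S_ud = 117, S_dd = 50.7
Terminal payoffs (S − K): max(140, 0) = 140, max(-13, 0) = 0, max(-79.3, 0) = 0
Node u (S = 180): V_u = 1/1.03·[0.4471·140.0000 + 0.5529·0.0000] = 60.7653
Node d (S = 78): V_d = 1/1.03·[0.4471·0.0000 + 0.5529·0.0000] = 0.0000
Node 0 (S = 120): V_0 = 1/1.03·[0.4471·60.7653 + 0.5529·0.0000] = 26.3744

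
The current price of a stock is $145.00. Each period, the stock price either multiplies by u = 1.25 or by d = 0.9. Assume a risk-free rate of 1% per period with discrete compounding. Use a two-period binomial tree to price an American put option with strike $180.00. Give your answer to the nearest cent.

$37.17

Risk-neutral probability p = (1 + 0.01 − 0.9)/(1.25 − 0.9) = 0.1100/0.3500 = 0.3143
Terminal stock prices: S_uu = 226.6, S_ud = 163.1, S_dd = 117.5
Terminal payoffs (K − S): max(-46.56, 0) = 0, max(16.88, 0) = 16.88, max(62.55, 0) = 62.55
Node u (S = 181.2): continuation = 1/1.01·[0.3143·0.0000 + 0.6857·16.8750] = 11.4569; exercise value = 0.0000 ≤ continuation, so V_u = 11.4569
Node d (S = 130.5): continuation = 1/1.01·[0.3143·16.8750 + 0.6857·62.5500] = 47.7178; exercise value = 49.5000 > continuation, so V_d = 49.5000 (exercise)
Node 0 (S = 145): continuation = 1/1.01·[0.3143·11.4569 + 0.6857·49.5000] = 37.1719; exercise value = 35.0000 ≤ continuation, so V_0 = 37.1719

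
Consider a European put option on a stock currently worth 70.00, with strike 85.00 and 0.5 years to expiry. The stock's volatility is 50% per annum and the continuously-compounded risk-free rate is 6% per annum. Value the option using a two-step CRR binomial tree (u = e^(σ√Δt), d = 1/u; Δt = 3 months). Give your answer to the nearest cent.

18.94

CRR parameters: u = e^(σ√Δt) = e^(0.5·√0.25) = 1.2840, d = 1/u = 0.7788
Per-period rate: rΔt = 0.06·0.25 = 0.015, so R = e^0.015 = 1.0151
Risk-neutral probability p = (e^0.015 − 0.7788)/(1.2840 − 0.7788) = 0.2363/0.5052 = 0.4677
Terminal stock prices: S_uu = 115.4, S_ud = 70, S_dd = 42.46
Terminal payoffs (K − S): max(-30.41, 0) = 0, max(15, 0) = 15, max(42.54, 0) = 42.54
Node u (S = 89.88): V_u = e^(−0.015)·[0.4677·0.0000 + 0.5323·15.0000] = 7.8651
Node d (S = 54.52): V_d = e^(−0.015)·[0.4677·15.0000 + 0.5323·42.5429] = 29.2185
Node 0 (S = 70): V_0 = e^(−0.015)·[0.4677·7.8651 + 0.5323·29.2185] = 18.9444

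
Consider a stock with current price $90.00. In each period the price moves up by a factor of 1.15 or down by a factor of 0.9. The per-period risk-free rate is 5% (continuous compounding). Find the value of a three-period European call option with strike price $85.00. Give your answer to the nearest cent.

$18.15

Risk-neutral probability p = (e^0.05 − 0.9)/(1.15 − 0.9) = 0.1513/0.2500 = 0.6051
Terminal stock prices: S_uuu = 136.9, S_uud = 107.1, S_udd = 83.83, S_ddd = 65.61
Terminal payoffs (S − K): max(51.88, 0) = 51.88, max(22.12, 0) = 22.12, max(-1.165, 0) = 0, max(-19.39, 0) = 0
Node uu (S = 119): V_uu = e^(−0.05)·[0.6051·51.8787 + 0.3949·22.1225] = 38.1705
Node ud (S = 93.15): V_ud = e^(−0.05)·[0.6051·22.1225 + 0.3949·0.0000] = 12.7331
Node dd (S = 72.9): V_dd = e^(−0.05)·[0.6051·0.0000 + 0.3949·0.0000] = 0.0000
Node u (S = 103.5): V_u = e^(−0.05)·[0.6051·38.1705 + 0.3949·12.7331] = 26.7532
Node d (S = 81): V_d = e^(−0.05)·[0.6051·12.7331 + 0.3949·0.0000] = 7.3289
Node 0 (S = 90): V_0 = e^(−0.05)·[0.6051·26.7532 + 0.3949·7.3289] = 18.1516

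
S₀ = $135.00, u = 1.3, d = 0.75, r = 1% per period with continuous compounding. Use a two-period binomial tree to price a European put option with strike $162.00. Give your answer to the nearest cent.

$38.29

Risk-neutral probability p = (e^0.01 − 0.75)/(1.3 − 0.75) = 0.2601/0.5500 = 0.4728
Terminal stock prices: S_uu = 228.2, S_ud = 131.6, S_dd = 75.94
Terminal payoffs (K − S): max(-66.15, 0) = 0, max(30.38, 0) = 30.38, max(86.06, 0) = 86.06
Node u (S = 175.5): V_u = e^(−0.01)·[0.4728·0.0000 + 0.5272·30.3750] = 15.8538
Node d (S = 101.2): V_d = e^(−0.01)·[0.4728·30.3750 + 0.5272·86.0625] = 59.1381
Node 0 (S = 135): V_0 = e^(−0.01)·[0.4728·15.8538 + 0.5272·59.1381] = 38.2877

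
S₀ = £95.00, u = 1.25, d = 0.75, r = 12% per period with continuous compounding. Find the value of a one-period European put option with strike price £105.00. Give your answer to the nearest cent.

Risk-neutral probability p = (e^0.12 − 0.75)/(1.25 − 0.75) = 0.3775/0.5000 = 0.7550
Terminal stock prices: S_u = 118.8, S_d = 71.25
Terminal payoffs (K − S): max(-13.75, 0) = 0, max(33.75, 0) = 33.75
Node 0 (S = 95): V_0 = e^(−0.12)·[0.7550·0.0000 + 0.2450·33.7500] = 7.3339

£7.33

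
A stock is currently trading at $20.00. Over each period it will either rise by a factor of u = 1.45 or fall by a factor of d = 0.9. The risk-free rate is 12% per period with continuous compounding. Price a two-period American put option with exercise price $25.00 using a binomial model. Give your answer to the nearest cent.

$5.00

Risk-neutral probability p = (e^0.12 − 0.9)/(1.45 − 0.9) = 0.2275/0.5500 = 0.4136
Terminal stock prices: S_uu = 42.05, S_ud = 26.1, S_dd = 16.2
Terminal payoffs (K − S): max(-17.05, 0) = 0, max(-1.1, 0) = 0, max(8.8, 0) = 8.8
Node u (S = 29): continuation = e^(−0.12)·[0.4136·0.0000 + 0.5864·0.0000] = 0.0000; exercise value = 0.0000 ≤ continuation, so V_u = 0.0000
Node d (S = 18): continuation = e^(−0.12)·[0.4136·0.0000 + 0.5864·8.8000] = 4.5766; exercise value = 7.0000 > continuation, so V_d = 7.0000 (exercise)
Node 0 (S = 20): continuation = e^(−0.12)·[0.4136·0.0000 + 0.5864·7.0000] = 3.6404; exercise value = 5.0000 > continuation, so V_0 = 5.0000 (exercise)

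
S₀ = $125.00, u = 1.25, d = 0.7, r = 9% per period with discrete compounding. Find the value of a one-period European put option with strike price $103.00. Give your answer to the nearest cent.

$4.14

Risk-neutral probability p = (1 + 0.09 − 0.7)/(1.25 − 0.7) = 0.3900/0.5500 = 0.7091
Terminal stock prices: S_u = 156.2, S_d = 87.5
Terminal payoffs (K − S): max(-53.25, 0) = 0, max(15.5, 0) = 15.5
Node 0 (S = 125): V_0 = 1/1.09·[0.7091·0.0000 + 0.2909·15.5000] = 4.1368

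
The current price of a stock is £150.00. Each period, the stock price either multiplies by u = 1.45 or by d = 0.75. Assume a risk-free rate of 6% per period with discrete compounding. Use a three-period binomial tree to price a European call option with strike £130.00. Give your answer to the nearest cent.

£53.19

Risk-neutral probability p = (1 + 0.06 − 0.75)/(1.45 − 0.75) = 0.3100/0.7000 = 0.4429
Terminal stock prices: S_uuu = 457.3, S_uud = 236.5, S_udd = 122.3, S_ddd = 63.28
Terminal payoffs (S − K): max(327.3, 0) = 327.3, max(106.5, 0) = 106.5, max(-7.656, 0) = 0, max(-66.72, 0) = 0
Node uu (S = 315.4): V_uu = 1/1.06·[0.4429·327.2937 + 0.5571·106.5312] = 192.7335
Node ud (S = 163.1): V_ud = 1/1.06·[0.4429·106.5312 + 0.5571·0.0000] = 44.5077
Node dd (S = 84.38): V_dd = 1/1.06·[0.4429·0.0000 + 0.5571·0.0000] = 0.0000
Node u (S = 217.5): V_u = 1/1.06·[0.4429·192.7335 + 0.5571·44.5077] = 103.9156
Node d (S = 112.5): V_d = 1/1.06·[0.4429·44.5077 + 0.5571·0.0000] = 18.5948
Node 0 (S = 150): V_0 = 1/1.06·[0.4429·103.9156 + 0.5571·18.5948] = 53.1884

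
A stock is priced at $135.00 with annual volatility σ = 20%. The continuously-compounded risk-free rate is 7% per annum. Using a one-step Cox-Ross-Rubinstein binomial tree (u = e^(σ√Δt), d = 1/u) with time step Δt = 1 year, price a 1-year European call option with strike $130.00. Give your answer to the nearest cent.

CRR parameters: u = e^(σ√Δt) = e^(0.2·√1) = 1.2214, d = 1/u = 0.8187
Per-period rate: rΔt = 0.07·1 = 0.07, so R = e^0.07 = 1.0725
Risk-neutral probability p = (e^0.07 − 0.8187)/(1.2214 − 0.8187) = 0.2538/0.4027 = 0.6302
Terminal stock prices: S_u = 164.9, S_d = 110.5
Terminal payoffs (S − K): max(34.89, 0) = 34.89, max(-19.47, 0) = 0
Node 0 (S = 135): V_0 = e^(−0.07)·[0.6302·34.8894 + 0.3698·0.0000] = 20.5019

$20.50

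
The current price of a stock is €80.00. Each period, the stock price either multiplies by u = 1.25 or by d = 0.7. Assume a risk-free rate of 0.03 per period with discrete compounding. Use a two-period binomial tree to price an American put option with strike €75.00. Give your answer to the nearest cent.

Risk-neutral probability p = (1 + 0.03 − 0.7)/(1.25 − 0.7) = 0.3300/0.5500 = 0.6000
Terminal stock prices: S_uu = 125, S_ud = 70, S_dd = 39.2
Terminal payoffs (K − S): max(-50, 0) = 0, max(5, 0) = 5, max(35.8, 0) = 35.8
Node u (S = 100): continuation = 1/1.03·[0.6000·0.0000 + 0.4000·5.0000] = 1.9417; exercise value = 0.0000 ≤ continuation, so V_u = 1.9417
Node d (S = 56): continuation = 1/1.03·[0.6000·5.0000 + 0.4000·35.8000] = 16.8155; exercise value = 19.0000 > continuation, so V_d = 19.0000 (exercise)
Node 0 (S = 80): continuation = 1/1.03·[0.6000·1.9417 + 0.4000·19.0000] = 8.5098; exercise value = 0.0000 ≤ continuation, so V_0 = 8.5098

€8.51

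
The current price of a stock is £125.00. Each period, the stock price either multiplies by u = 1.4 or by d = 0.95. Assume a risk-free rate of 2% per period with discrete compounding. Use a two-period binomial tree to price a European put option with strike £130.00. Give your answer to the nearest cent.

£11.78

Risk-neutral probability p = (1 + 0.02 − 0.95)/(1.4 − 0.95) = 0.0700/0.4500 = 0.1556
Terminal stock prices: S_uu = 245, S_ud = 166.2, S_dd = 112.8
Terminal payoffs (K − S): max(-115, 0) = 0, max(-36.25, 0) = 0, max(17.19, 0) = 17.19
Node u (S = 175): V_u = 1/1.02·[0.1556·0.0000 + 0.8444·0.0000] = 0.0000
Node d (S = 118.8): V_d = 1/1.02·[0.1556·0.0000 + 0.8444·17.1875] = 14.2293
Node 0 (S = 125): V_0 = 1/1.02·[0.1556·0.0000 + 0.8444·14.2293] = 11.7803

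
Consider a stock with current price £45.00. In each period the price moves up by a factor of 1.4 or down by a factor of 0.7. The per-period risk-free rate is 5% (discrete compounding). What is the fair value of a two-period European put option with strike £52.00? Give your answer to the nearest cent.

£10.37

Risk-neutral probability p = (1 + 0.05 − 0.7)/(1.4 − 0.7) = 0.3500/0.7000 = 0.5000
Terminal stock prices: S_uu = 88.2, S_ud = 44.1, S_dd = 22.05
Terminal payoffs (K − S): max(-36.2, 0) = 0, max(7.9, 0) = 7.9, max(29.95, 0) = 29.95
Node u (S = 63): V_u = 1/1.05·[0.5000·0.0000 + 0.5000·7.9000] = 3.7619
Node d (S = 31.5): V_d = 1/1.05·[0.5000·7.9000 + 0.5000·29.9500] = 18.0238
Node 0 (S = 45): V_0 = 1/1.05·[0.5000·3.7619 + 0.5000·18.0238] = 10.3741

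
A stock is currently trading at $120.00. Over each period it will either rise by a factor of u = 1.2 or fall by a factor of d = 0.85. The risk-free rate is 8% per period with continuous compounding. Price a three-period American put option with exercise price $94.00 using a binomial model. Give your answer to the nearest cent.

Risk-neutral probability p = (e^0.08 − 0.85)/(1.2 − 0.85) = 0.2333/0.3500 = 0.6665
Terminal stock prices: S_uuu = 207.4, S_uud = 146.9, S_udd = 104, S_ddd = 73.69
Terminal payoffs (K − S): max(-113.4, 0) = 0, max(-52.88, 0) = 0, max(-10.04, 0) = 0, max(20.31, 0) = 20.31
Node uu (S = 172.8): continuation = e^(−0.08)·[0.6665·0.0000 + 0.3335·0.0000] = 0.0000; exercise value = 0.0000 ≤ continuation, so V_uu = 0.0000
Node ud (S = 122.4): continuation = e^(−0.08)·[0.6665·0.0000 + 0.3335·0.0000] = 0.0000; exercise value = 0.0000 ≤ continuation, so V_ud = 0.0000
Node dd (S = 86.7): continuation = e^(−0.08)·[0.6665·0.0000 + 0.3335·20.3050] = 6.2504; exercise value = 7.3000 > continuation, so V_dd = 7.3000 (exercise)
Node u (S = 144): continuation = e^(−0.08)·[0.6665·0.0000 + 0.3335·0.0000] = 0.0000; exercise value = 0.0000 ≤ continuation, so V_u = 0.0000
Node d (S = 102): continuation = e^(−0.08)·[0.6665·0.0000 + 0.3335·7.3000] = 2.2471; exercise value = 0.0000 ≤ continuation, so V_d = 2.2471
Node 0 (S = 120): continuation = e^(−0.08)·[0.6665·0.0000 + 0.3335·2.2471] = 0.6917; exercise value = 0.0000 ≤ continuation, so V_0 = 0.6917

$0.69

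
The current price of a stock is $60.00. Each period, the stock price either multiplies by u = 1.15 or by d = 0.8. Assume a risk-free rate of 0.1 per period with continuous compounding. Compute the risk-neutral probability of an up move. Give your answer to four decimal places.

p = 0.8719

Risk-neutral probability p = (e^0.1 − 0.8)/(1.15 − 0.8) = 0.3052/0.3500 = 0.8719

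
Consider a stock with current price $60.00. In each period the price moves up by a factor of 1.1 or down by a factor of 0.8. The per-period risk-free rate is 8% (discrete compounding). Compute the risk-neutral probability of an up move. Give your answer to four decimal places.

Risk-neutral probability p = (1 + 0.08 − 0.8)/(1.1 − 0.8) = 0.2800/0.3000 = 0.9333

p = 0.9333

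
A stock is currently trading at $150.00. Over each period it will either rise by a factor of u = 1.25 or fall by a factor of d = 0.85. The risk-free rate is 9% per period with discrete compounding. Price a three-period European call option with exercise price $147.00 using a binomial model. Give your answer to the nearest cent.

Risk-neutral probability p = (1 + 0.09 − 0.85)/(1.25 − 0.85) = 0.2400/0.4000 = 0.6000
Terminal stock prices: S_uuu = 293, S_uud = 199.2, S_udd = 135.5, S_ddd = 92.12
Terminal payoffs (S − K): max(146, 0) = 146, max(52.22, 0) = 52.22, max(-11.53, 0) = 0, max(-54.88, 0) = 0
Node uu (S = 234.4): V_uu = 1/1.09·[0.6000·145.9688 + 0.4000·52.2188] = 99.5126
Node ud (S = 159.4): V_ud = 1/1.09·[0.6000·52.2188 + 0.4000·0.0000] = 28.7443
Node dd (S = 108.4): V_dd = 1/1.09·[0.6000·0.0000 + 0.4000·0.0000] = 0.0000
Node u (S = 187.5): V_u = 1/1.09·[0.6000·99.5126 + 0.4000·28.7443] = 65.3259
Node d (S = 127.5): V_d = 1/1.09·[0.6000·28.7443 + 0.4000·0.0000] = 15.8225
Node 0 (S = 150): V_0 = 1/1.09·[0.6000·65.3259 + 0.4000·15.8225] = 41.7657

$41.77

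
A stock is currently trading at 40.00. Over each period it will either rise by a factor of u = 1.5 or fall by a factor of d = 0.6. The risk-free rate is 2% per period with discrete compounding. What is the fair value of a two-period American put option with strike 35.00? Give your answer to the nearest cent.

5.75

Risk-neutral probability p = (1 + 0.02 − 0.6)/(1.5 − 0.6) = 0.4200/0.9000 = 0.4667
Terminal stock prices: S_uu = 90, S_ud = 36, S_dd = 14.4
Terminal payoffs (K − S): max(-55, 0) = 0, max(-1, 0) = 0, max(20.6, 0) = 20.6
Node u (S = 60): continuation = 1/1.02·[0.4667·0.0000 + 0.5333·0.0000] = 0.0000; exercise value = 0.0000 ≤ continuation, so V_u = 0.0000
Node d (S = 24): continuation = 1/1.02·[0.4667·0.0000 + 0.5333·20.6000] = 10.7712; exercise value = 11.0000 > continuation, so V_d = 11.0000 (exercise)
Node 0 (S = 40): continuation = 1/1.02·[0.4667·0.0000 + 0.5333·11.0000] = 5.7516; exercise value = 0.0000 ≤ continuation, so V_0 = 5.7516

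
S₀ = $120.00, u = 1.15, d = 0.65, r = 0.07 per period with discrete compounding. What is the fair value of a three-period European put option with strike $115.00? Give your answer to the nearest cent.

$6.53

Risk-neutral probability p = (1 + 0.07 − 0.65)/(1.15 − 0.65) = 0.4200/0.5000 = 0.8400
Terminal stock prices: S_uuu = 182.5, S_uud = 103.2, S_udd = 58.31, S_ddd = 32.95
Terminal payoffs (K − S): max(-67.5, 0) = 0, max(11.84, 0) = 11.84, max(56.69, 0) = 56.69, max(82.05, 0) = 82.05
Node uu (S = 158.7): V_uu = 1/1.07·[0.8400·0.0000 + 0.1600·11.8450] = 1.7712
Node ud (S = 89.7): V_ud = 1/1.07·[0.8400·11.8450 + 0.1600·56.6950] = 17.7766
Node dd (S = 50.7): V_dd = 1/1.07·[0.8400·56.6950 + 0.1600·82.0450] = 56.7766
Node u (S = 138): V_u = 1/1.07·[0.8400·1.7712 + 0.1600·17.7766] = 4.0487
Node d (S = 78): V_d = 1/1.07·[0.8400·17.7766 + 0.1600·56.7766] = 22.4455
Node 0 (S = 120): V_0 = 1/1.07·[0.8400·4.0487 + 0.1600·22.4455] = 6.5347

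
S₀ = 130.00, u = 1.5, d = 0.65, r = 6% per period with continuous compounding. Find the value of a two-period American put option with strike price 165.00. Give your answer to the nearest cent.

47.55

Risk-neutral probability p = (e^0.06 − 0.65)/(1.5 − 0.65) = 0.4118/0.8500 = 0.4845
Terminal stock prices: S_uu = 292.5, S_ud = 126.8, S_dd = 54.93
Terminal payoffs (K − S): max(-127.5, 0) = 0, max(38.25, 0) = 38.25, max(110.1, 0) = 110.1
Node u (S = 195): continuation = e^(−0.06)·[0.4845·0.0000 + 0.5155·38.2500] = 18.5691; exercise value = 0.0000 ≤ continuation, so V_u = 18.5691
Node d (S = 84.5): continuation = e^(−0.06)·[0.4845·38.2500 + 0.5155·110.0750] = 70.8911; exercise value = 80.5000 > continuation, so V_d = 80.5000 (exercise)
Node 0 (S = 130): continuation = e^(−0.06)·[0.4845·18.5691 + 0.5155·80.5000] = 47.5531; exercise value = 35.0000 ≤ continuation, so V_0 = 47.5531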